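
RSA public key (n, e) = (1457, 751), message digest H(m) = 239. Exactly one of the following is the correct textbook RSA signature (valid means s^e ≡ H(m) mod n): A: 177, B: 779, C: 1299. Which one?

A

Candidate A: Squares mod 1457: 177^1≡177, 177^2≡732, 177^4≡1105, 177^8≡59, 177^16≡567, 177^32≡949, 177^64≡175, 177^128≡28, 177^256≡784, 177^512≡1259; 751 = 512 + 128 + 64 + 32 + 8 + 4 + 2 + 1, so 177^751 ≡ 1259·28·175·949·59·1105·732·177 ≡ 239 (mod 1457)
  → matches H(m) = 239
Candidate B: Squares mod 1457: 779^1≡779, 779^2≡729, 779^4≡1093, 779^8≡1366, 779^16≡996, 779^32≡1256, 779^64≡1062, 779^128≡126, 779^256≡1306, 779^512≡946; 751 = 512 + 128 + 64 + 32 + 8 + 4 + 2 + 1, so 779^751 ≡ 946·126·1062·1256·1366·1093·729·779 ≡ 345 (mod 1457)
Candidate C: Squares mod 1457: 1299^1≡1299, 1299^2≡195, 1299^4≡143, 1299^8≡51, 1299^16≡1144, 1299^32≡350, 1299^64≡112, 1299^128≡888, 1299^256≡307, 1299^512≡1001; 751 = 512 + 128 + 64 + 32 + 8 + 4 + 2 + 1, so 1299^751 ≡ 1001·888·112·350·51·143·195·1299 ≡ 834 (mod 1457)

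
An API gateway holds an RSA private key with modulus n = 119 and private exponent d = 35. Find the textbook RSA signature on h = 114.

11

h^2 ≡ 114^2 = 12996 ≡ 25
h^4 ≡ 25^2 = 625 ≡ 30
h^8 ≡ 30^2 = 900 ≡ 67
h^16 ≡ 67^2 = 4489 ≡ 86
h^32 ≡ 86^2 = 7396 ≡ 18
35 = 32 + 2 + 1, so h^35 ≡ 18·25·114 ≡ 11 (mod 119)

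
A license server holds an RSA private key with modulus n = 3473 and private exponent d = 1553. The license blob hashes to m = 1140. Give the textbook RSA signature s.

1158

m^2 ≡ 1140^2 = 1299600 ≡ 698
m^4 ≡ 698^2 = 487204 ≡ 984
m^8 ≡ 984^2 = 968256 ≡ 2762
m^16 ≡ 2762^2 = 7628644 ≡ 1936
m^32 ≡ 1936^2 = 3748096 ≡ 729
m^64 ≡ 729^2 = 531441 ≡ 72
m^128 ≡ 72^2 = 5184 ≡ 1711
m^256 ≡ 1711^2 = 2927521 ≡ 3255
m^512 ≡ 3255^2 = 10595025 ≡ 2375
m^1024 ≡ 2375^2 = 5640625 ≡ 473
1553 = 1024 + 512 + 16 + 1, so m^1553 ≡ 473·2375·1936·1140 ≡ 1158 (mod 3473)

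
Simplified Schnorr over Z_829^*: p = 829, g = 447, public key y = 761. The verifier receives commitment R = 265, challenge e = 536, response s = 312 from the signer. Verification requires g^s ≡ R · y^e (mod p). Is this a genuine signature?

forged

g^s mod p:
Squares mod 829: 447^1≡447, 447^2≡20, 447^4≡400, 447^8≡3, 447^16≡9, 447^32≡81, 447^64≡758, 447^128≡67, 447^256≡344
312 = 256 + 32 + 16 + 8, so 447^312 ≡ 344·81·9·3 ≡ 425 (mod 829)
R · y^e mod p:
Squares mod 829: 761^1≡761, 761^2≡479, 761^4≡637, 761^8≡388, 761^16≡495, 761^32≡470, 761^64≡386, 761^128≡605, 761^256≡436, 761^512≡255
536 = 512 + 16 + 8, so 761^536 ≡ 255·495·388 ≡ 467 (mod 829)
265·467 = 123755 ≡ 234 (mod 829)
425 ≠ 234; the check fails.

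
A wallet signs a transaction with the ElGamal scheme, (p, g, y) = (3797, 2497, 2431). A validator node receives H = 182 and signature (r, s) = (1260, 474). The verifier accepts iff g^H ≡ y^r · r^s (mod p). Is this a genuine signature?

Left side g^H mod p:
2497^2 = 6235009 ≡ 335
2497^4 ≡ 335^2 = 112225 ≡ 2112
2497^8 ≡ 2112^2 = 4460544 ≡ 2866
2497^16 ≡ 2866^2 = 8213956 ≡ 1045
2497^32 ≡ 1045^2 = 1092025 ≡ 2286
2497^64 ≡ 2286^2 = 5225796 ≡ 1124
2497^128 ≡ 1124^2 = 1263376 ≡ 2772
182 = 128 + 32 + 16 + 4 + 2, so 2497^182 ≡ 2772·2286·1045·2112·335 ≡ 761 (mod 3797)
Right side y^r · r^s mod p:
2431^2 = 5909761 ≡ 1629
2431^4 ≡ 1629^2 = 2653641 ≡ 3335
2431^8 ≡ 3335^2 = 11122225 ≡ 812
2431^16 ≡ 812^2 = 659344 ≡ 2463
2431^32 ≡ 2463^2 = 6066369 ≡ 2560
2431^64 ≡ 2560^2 = 6553600 ≡ 3775
2431^128 ≡ 3775^2 = 14250625 ≡ 484
2431^256 ≡ 484^2 = 234256 ≡ 2639
2431^512 ≡ 2639^2 = 6964321 ≡ 623
2431^1024 ≡ 623^2 = 388129 ≡ 835
1260 = 1024 + 128 + 64 + 32 + 8 + 4, so 2431^1260 ≡ 835·484·3775·2560·812·3335 ≡ 335 (mod 3797)
1260^2 = 1587600 ≡ 454
1260^4 ≡ 454^2 = 206116 ≡ 1078
1260^8 ≡ 1078^2 = 1162084 ≡ 202
1260^16 ≡ 202^2 = 40804 ≡ 2834
1260^32 ≡ 2834^2 = 8031556 ≡ 901
1260^64 ≡ 901^2 = 811801 ≡ 3040
1260^128 ≡ 3040^2 = 9241600 ≡ 3499
1260^256 ≡ 3499^2 = 12243001 ≡ 1473
474 = 256 + 128 + 64 + 16 + 8 + 2, so 1260^474 ≡ 1473·3499·3040·2834·202·454 ≡ 3224 (mod 3797)
335·3224 = 1080040 ≡ 1692 (mod 3797)
761 ≠ 1692, so verification fails.

forged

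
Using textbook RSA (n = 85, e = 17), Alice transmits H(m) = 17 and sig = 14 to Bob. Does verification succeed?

fails

sig^2 ≡ 14^2 = 196 ≡ 26
sig^4 ≡ 26^2 = 676 ≡ 81
sig^8 ≡ 81^2 = 6561 ≡ 16
sig^16 ≡ 16^2 = 256 ≡ 1
17 = 16 + 1, so sig^17 ≡ 1·14 ≡ 14 (mod 85)
sig^17 mod 85 = 14, but H(m) = 17.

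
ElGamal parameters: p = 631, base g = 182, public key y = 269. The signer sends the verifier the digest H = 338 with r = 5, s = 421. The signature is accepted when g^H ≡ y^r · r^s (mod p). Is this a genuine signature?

forged

Left side g^H mod p:
182^338 mod 631 = 464
Right side y^r · r^s mod p:
269^5 mod 631 = 133
5^421 mod 631 = 5
133·5 = 665 ≡ 34 (mod 631)
464 ≠ 34, so verification fails.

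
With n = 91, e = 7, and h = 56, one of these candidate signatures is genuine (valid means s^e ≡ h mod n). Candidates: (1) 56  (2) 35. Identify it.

Candidate 1: 56^2 = 3136 ≡ 42; 56^4 ≡ 42^2 = 1764 ≡ 35; 7 = 4 + 2 + 1, so 56^7 ≡ 35·42·56 ≡ 56 (mod 91)
  → matches h = 56
Candidate 2: 35^2 = 1225 ≡ 42; 35^4 ≡ 42^2 = 1764 ≡ 35; 7 = 4 + 2 + 1, so 35^7 ≡ 35·42·35 ≡ 35 (mod 91)

1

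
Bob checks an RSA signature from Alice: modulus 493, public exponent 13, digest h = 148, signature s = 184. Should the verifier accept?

reject

s^2 ≡ 184^2 = 33856 ≡ 332
s^4 ≡ 332^2 = 110224 ≡ 285
s^8 ≡ 285^2 = 81225 ≡ 373
13 = 8 + 4 + 1, so s^13 ≡ 373·285·184 ≡ 345 (mod 493)
345 ≠ 148, so verification fails.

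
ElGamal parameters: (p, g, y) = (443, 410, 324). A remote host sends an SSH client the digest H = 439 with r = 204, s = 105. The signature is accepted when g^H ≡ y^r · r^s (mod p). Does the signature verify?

verifies

Left side g^H mod p:
410^439 mod 443 = 41
Right side y^r · r^s mod p:
324^204 mod 443 = 1
204^105 mod 443 = 41
1·41 = 41 ≡ 41 (mod 443)
41 ≡ 41 (mod 443), so the signature is genuine.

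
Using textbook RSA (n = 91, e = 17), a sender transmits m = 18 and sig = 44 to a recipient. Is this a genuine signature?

sig^2 ≡ 44^2 = 1936 ≡ 25
sig^4 ≡ 25^2 = 625 ≡ 79
sig^8 ≡ 79^2 = 6241 ≡ 53
sig^16 ≡ 53^2 = 2809 ≡ 79
17 = 16 + 1, so sig^17 ≡ 79·44 ≡ 18 (mod 91)
sig^17 mod 91 = 18 matches m.

genuine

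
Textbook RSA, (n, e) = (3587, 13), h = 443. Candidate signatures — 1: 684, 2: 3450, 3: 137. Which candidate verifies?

3

Candidate 1: 684^13 mod 3587 = 2809
Candidate 2: 3450^13 mod 3587 = 3144
Candidate 3: 137^13 mod 3587 = 443
  → matches h = 443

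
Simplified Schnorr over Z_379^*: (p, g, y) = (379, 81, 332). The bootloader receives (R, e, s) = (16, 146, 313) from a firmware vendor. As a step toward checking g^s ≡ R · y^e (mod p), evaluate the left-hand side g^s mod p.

81^2 = 6561 ≡ 118
81^4 ≡ 118^2 = 13924 ≡ 280
81^8 ≡ 280^2 = 78400 ≡ 326
81^16 ≡ 326^2 = 106276 ≡ 156
81^32 ≡ 156^2 = 24336 ≡ 80
81^64 ≡ 80^2 = 6400 ≡ 336
81^128 ≡ 336^2 = 112896 ≡ 333
81^256 ≡ 333^2 = 110889 ≡ 221
313 = 256 + 32 + 16 + 8 + 1, so 81^313 ≡ 221·80·156·326·81 ≡ 100 (mod 379)

100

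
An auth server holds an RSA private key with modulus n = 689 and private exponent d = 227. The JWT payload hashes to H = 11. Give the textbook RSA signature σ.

123

Squares mod 689: H^1≡11, H^2≡121, H^4≡172, H^8≡646, H^16≡471, H^32≡672, H^64≡289, H^128≡152
227 = 128 + 64 + 32 + 2 + 1, so H^227 ≡ 152·289·672·121·11 ≡ 123 (mod 689)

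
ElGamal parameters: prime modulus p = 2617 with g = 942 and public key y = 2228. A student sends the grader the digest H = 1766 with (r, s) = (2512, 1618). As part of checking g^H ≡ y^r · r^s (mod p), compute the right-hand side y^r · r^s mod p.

Squares mod 2617: 2228^1≡2228, 2228^2≡2152, 2228^4≡1631, 2228^8≡1289, 2228^16≡2343, 2228^32≡1800, 2228^64≡154, 2228^128≡163, 2228^256≡399, 2228^512≡2181, 2228^1024≡1672, 2228^2048≡628
2512 = 2048 + 256 + 128 + 64 + 16, so 2228^2512 ≡ 628·399·163·154·2343 ≡ 97 (mod 2617)
Squares mod 2617: 2512^1≡2512, 2512^2≡557, 2512^4≡1443, 2512^8≡1734, 2512^16≡2440, 2512^32≡2542, 2512^64≡391, 2512^128≡1095, 2512^256≡439, 2512^512≡1680, 2512^1024≡1274
1618 = 1024 + 512 + 64 + 16 + 2, so 2512^1618 ≡ 1274·1680·391·2440·557 ≡ 1643 (mod 2617)
y^r · r^s ≡ 97·1643 = 159371 ≡ 2351 (mod 2617)

2351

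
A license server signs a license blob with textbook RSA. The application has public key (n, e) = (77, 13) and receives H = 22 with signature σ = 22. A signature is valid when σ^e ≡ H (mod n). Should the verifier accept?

accept

σ^13 mod 77 = 22
22 = H, so the signature checks out.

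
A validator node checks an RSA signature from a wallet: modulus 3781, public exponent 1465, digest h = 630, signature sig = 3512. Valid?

sig^2 ≡ 3512^2 = 12334144 ≡ 522
sig^4 ≡ 522^2 = 272484 ≡ 252
sig^8 ≡ 252^2 = 63504 ≡ 3008
sig^16 ≡ 3008^2 = 9048064 ≡ 131
sig^32 ≡ 131^2 = 17161 ≡ 2037
sig^64 ≡ 2037^2 = 4149369 ≡ 1612
sig^128 ≡ 1612^2 = 2598544 ≡ 997
sig^256 ≡ 997^2 = 994009 ≡ 3387
sig^512 ≡ 3387^2 = 11471769 ≡ 215
sig^1024 ≡ 215^2 = 46225 ≡ 853
1465 = 1024 + 256 + 128 + 32 + 16 + 8 + 1, so sig^1465 ≡ 853·3387·997·2037·131·3008·3512 ≡ 986 (mod 3781)
sig^1465 mod 3781 = 986, but h = 630.

no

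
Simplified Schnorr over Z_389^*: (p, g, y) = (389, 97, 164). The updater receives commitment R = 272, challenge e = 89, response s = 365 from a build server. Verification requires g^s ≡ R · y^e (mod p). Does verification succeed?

fails

g^s mod p:
97^2 = 9409 ≡ 73
97^4 ≡ 73^2 = 5329 ≡ 272
97^8 ≡ 272^2 = 73984 ≡ 74
97^16 ≡ 74^2 = 5476 ≡ 30
97^32 ≡ 30^2 = 900 ≡ 122
97^64 ≡ 122^2 = 14884 ≡ 102
97^128 ≡ 102^2 = 10404 ≡ 290
97^256 ≡ 290^2 = 84100 ≡ 76
365 = 256 + 64 + 32 + 8 + 4 + 1, so 97^365 ≡ 76·102·122·74·272·97 ≡ 180 (mod 389)
R · y^e mod p:
164^2 = 26896 ≡ 55
164^4 ≡ 55^2 = 3025 ≡ 302
164^8 ≡ 302^2 = 91204 ≡ 178
164^16 ≡ 178^2 = 31684 ≡ 175
164^32 ≡ 175^2 = 30625 ≡ 283
164^64 ≡ 283^2 = 80089 ≡ 344
89 = 64 + 16 + 8 + 1, so 164^89 ≡ 344·175·178·164 ≡ 330 (mod 389)
272·330 = 89760 ≡ 290 (mod 389)
180 ≠ 290; the check fails.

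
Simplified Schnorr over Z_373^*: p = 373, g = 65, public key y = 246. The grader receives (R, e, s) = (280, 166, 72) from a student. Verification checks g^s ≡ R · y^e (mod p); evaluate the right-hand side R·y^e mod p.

163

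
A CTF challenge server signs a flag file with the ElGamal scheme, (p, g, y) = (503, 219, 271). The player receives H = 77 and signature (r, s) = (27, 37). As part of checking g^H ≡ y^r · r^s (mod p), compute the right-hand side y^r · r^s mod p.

271^2 = 73441 ≡ 3
271^4 ≡ 3^2 = 9
271^8 ≡ 9^2 = 81
271^16 ≡ 81^2 = 6561 ≡ 22
27 = 16 + 8 + 2 + 1, so 271^27 ≡ 22·81·3·271 ≡ 126 (mod 503)
27^2 = 729 ≡ 226
27^4 ≡ 226^2 = 51076 ≡ 273
27^8 ≡ 273^2 = 74529 ≡ 85
27^16 ≡ 85^2 = 7225 ≡ 183
27^32 ≡ 183^2 = 33489 ≡ 291
37 = 32 + 4 + 1, so 27^37 ≡ 291·273·27 ≡ 169 (mod 503)
y^r · r^s ≡ 126·169 = 21294 ≡ 168 (mod 503)

168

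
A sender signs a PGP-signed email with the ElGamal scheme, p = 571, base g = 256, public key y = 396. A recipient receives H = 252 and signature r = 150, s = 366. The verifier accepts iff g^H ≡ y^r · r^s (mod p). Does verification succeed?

fails

Left side g^H mod p:
256^2 = 65536 ≡ 442
256^4 ≡ 442^2 = 195364 ≡ 82
256^8 ≡ 82^2 = 6724 ≡ 443
256^16 ≡ 443^2 = 196249 ≡ 396
256^32 ≡ 396^2 = 156816 ≡ 362
256^64 ≡ 362^2 = 131044 ≡ 285
256^128 ≡ 285^2 = 81225 ≡ 143
252 = 128 + 64 + 32 + 16 + 8 + 4, so 256^252 ≡ 143·285·362·396·443·82 ≡ 131 (mod 571)
Right side y^r · r^s mod p:
396^2 = 156816 ≡ 362
396^4 ≡ 362^2 = 131044 ≡ 285
396^8 ≡ 285^2 = 81225 ≡ 143
396^16 ≡ 143^2 = 20449 ≡ 464
396^32 ≡ 464^2 = 215296 ≡ 29
396^64 ≡ 29^2 = 841 ≡ 270
396^128 ≡ 270^2 = 72900 ≡ 383
150 = 128 + 16 + 4 + 2, so 396^150 ≡ 383·464·285·362 ≡ 271 (mod 571)
150^2 = 22500 ≡ 231
150^4 ≡ 231^2 = 53361 ≡ 258
150^8 ≡ 258^2 = 66564 ≡ 328
150^16 ≡ 328^2 = 107584 ≡ 236
150^32 ≡ 236^2 = 55696 ≡ 309
150^64 ≡ 309^2 = 95481 ≡ 124
150^128 ≡ 124^2 = 15376 ≡ 530
150^256 ≡ 530^2 = 280900 ≡ 539
366 = 256 + 64 + 32 + 8 + 4 + 2, so 150^366 ≡ 539·124·309·328·258·231 ≡ 323 (mod 571)
271·323 = 87533 ≡ 170 (mod 571)
131 ≠ 170, so verification fails.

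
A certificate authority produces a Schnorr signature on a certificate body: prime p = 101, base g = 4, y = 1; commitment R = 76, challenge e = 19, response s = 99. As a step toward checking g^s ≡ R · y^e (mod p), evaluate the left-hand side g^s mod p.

76

4^2 = 16
4^4 ≡ 16^2 = 256 ≡ 54
4^8 ≡ 54^2 = 2916 ≡ 88
4^16 ≡ 88^2 = 7744 ≡ 68
4^32 ≡ 68^2 = 4624 ≡ 79
4^64 ≡ 79^2 = 6241 ≡ 80
99 = 64 + 32 + 2 + 1, so 4^99 ≡ 80·79·16·4 ≡ 76 (mod 101)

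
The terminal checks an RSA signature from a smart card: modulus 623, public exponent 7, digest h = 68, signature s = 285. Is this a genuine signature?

genuine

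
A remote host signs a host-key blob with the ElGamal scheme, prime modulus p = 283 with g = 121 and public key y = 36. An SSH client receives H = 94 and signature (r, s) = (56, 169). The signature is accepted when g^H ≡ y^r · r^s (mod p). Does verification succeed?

fails

Left side g^H mod p:
121^2 = 14641 ≡ 208
121^4 ≡ 208^2 = 43264 ≡ 248
121^8 ≡ 248^2 = 61504 ≡ 93
121^16 ≡ 93^2 = 8649 ≡ 159
121^32 ≡ 159^2 = 25281 ≡ 94
121^64 ≡ 94^2 = 8836 ≡ 63
94 = 64 + 16 + 8 + 4 + 2, so 121^94 ≡ 63·159·93·248·208 ≡ 238 (mod 283)
Right side y^r · r^s mod p:
36^2 = 1296 ≡ 164
36^4 ≡ 164^2 = 26896 ≡ 11
36^8 ≡ 11^2 = 121
36^16 ≡ 121^2 = 14641 ≡ 208
36^32 ≡ 208^2 = 43264 ≡ 248
56 = 32 + 16 + 8, so 36^56 ≡ 248·208·121 ≡ 99 (mod 283)
56^2 = 3136 ≡ 23
56^4 ≡ 23^2 = 529 ≡ 246
56^8 ≡ 246^2 = 60516 ≡ 237
56^16 ≡ 237^2 = 56169 ≡ 135
56^32 ≡ 135^2 = 18225 ≡ 113
56^64 ≡ 113^2 = 12769 ≡ 34
56^128 ≡ 34^2 = 1156 ≡ 24
169 = 128 + 32 + 8 + 1, so 56^169 ≡ 24·113·237·56 ≡ 26 (mod 283)
99·26 = 2574 ≡ 27 (mod 283)
238 ≠ 27, so verification fails.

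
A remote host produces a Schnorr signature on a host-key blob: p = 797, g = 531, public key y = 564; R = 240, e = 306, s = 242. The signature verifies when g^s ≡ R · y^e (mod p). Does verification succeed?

g^s mod p:
531^2 = 281961 ≡ 620
531^4 ≡ 620^2 = 384400 ≡ 246
531^8 ≡ 246^2 = 60516 ≡ 741
531^16 ≡ 741^2 = 549081 ≡ 745
531^32 ≡ 745^2 = 555025 ≡ 313
531^64 ≡ 313^2 = 97969 ≡ 735
531^128 ≡ 735^2 = 540225 ≡ 656
242 = 128 + 64 + 32 + 16 + 2, so 531^242 ≡ 656·735·313·745·620 ≡ 402 (mod 797)
R · y^e mod p:
564^2 = 318096 ≡ 93
564^4 ≡ 93^2 = 8649 ≡ 679
564^8 ≡ 679^2 = 461041 ≡ 375
564^16 ≡ 375^2 = 140625 ≡ 353
564^32 ≡ 353^2 = 124609 ≡ 277
564^64 ≡ 277^2 = 76729 ≡ 217
564^128 ≡ 217^2 = 47089 ≡ 66
564^256 ≡ 66^2 = 4356 ≡ 371
306 = 256 + 32 + 16 + 2, so 564^306 ≡ 371·277·353·93 ≡ 181 (mod 797)
240·181 = 43440 ≡ 402 (mod 797)
402 ≡ 402 (mod 797); signature holds.

passes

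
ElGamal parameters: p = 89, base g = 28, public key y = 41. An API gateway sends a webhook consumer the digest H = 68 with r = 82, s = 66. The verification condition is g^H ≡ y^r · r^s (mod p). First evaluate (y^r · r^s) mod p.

44

41^82 mod 89 = 72
82^66 mod 89 = 55
y^r · r^s ≡ 72·55 = 3960 ≡ 44 (mod 89)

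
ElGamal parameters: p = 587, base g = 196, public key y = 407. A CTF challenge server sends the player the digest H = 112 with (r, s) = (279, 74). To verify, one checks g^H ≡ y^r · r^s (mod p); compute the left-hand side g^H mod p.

196^2 = 38416 ≡ 261
196^4 ≡ 261^2 = 68121 ≡ 29
196^8 ≡ 29^2 = 841 ≡ 254
196^16 ≡ 254^2 = 64516 ≡ 533
196^32 ≡ 533^2 = 284089 ≡ 568
196^64 ≡ 568^2 = 322624 ≡ 361
112 = 64 + 32 + 16, so 196^112 ≡ 361·568·533 ≡ 576 (mod 587)

576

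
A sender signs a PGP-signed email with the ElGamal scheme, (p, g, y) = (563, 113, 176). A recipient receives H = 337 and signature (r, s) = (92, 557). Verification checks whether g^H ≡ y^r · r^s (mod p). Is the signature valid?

Left side g^H mod p:
113^2 = 12769 ≡ 383
113^4 ≡ 383^2 = 146689 ≡ 309
113^8 ≡ 309^2 = 95481 ≡ 334
113^16 ≡ 334^2 = 111556 ≡ 82
113^32 ≡ 82^2 = 6724 ≡ 531
113^64 ≡ 531^2 = 281961 ≡ 461
113^128 ≡ 461^2 = 212521 ≡ 270
113^256 ≡ 270^2 = 72900 ≡ 273
337 = 256 + 64 + 16 + 1, so 113^337 ≡ 273·461·82·113 ≡ 175 (mod 563)
Right side y^r · r^s mod p:
176^2 = 30976 ≡ 11
176^4 ≡ 11^2 = 121
176^8 ≡ 121^2 = 14641 ≡ 3
176^16 ≡ 3^2 = 9
176^32 ≡ 9^2 = 81
176^64 ≡ 81^2 = 6561 ≡ 368
92 = 64 + 16 + 8 + 4, so 176^92 ≡ 368·9·3·121 ≡ 251 (mod 563)
92^2 = 8464 ≡ 19
92^4 ≡ 19^2 = 361
92^8 ≡ 361^2 = 130321 ≡ 268
92^16 ≡ 268^2 = 71824 ≡ 323
92^32 ≡ 323^2 = 104329 ≡ 174
92^64 ≡ 174^2 = 30276 ≡ 437
92^128 ≡ 437^2 = 190969 ≡ 112
92^256 ≡ 112^2 = 12544 ≡ 158
92^512 ≡ 158^2 = 24964 ≡ 192
557 = 512 + 32 + 8 + 4 + 1, so 92^557 ≡ 192·174·268·361·92 ≡ 225 (mod 563)
251·225 = 56475 ≡ 175 (mod 563)
175 ≡ 175 (mod 563), so the signature is genuine.

valid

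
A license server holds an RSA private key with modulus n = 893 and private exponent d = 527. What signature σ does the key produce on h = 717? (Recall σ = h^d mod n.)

Squares mod 893: h^1≡717, h^2≡614, h^4≡150, h^8≡175, h^16≡263, h^32≡408, h^64≡366, h^128≡6, h^256≡36, h^512≡403
527 = 512 + 8 + 4 + 2 + 1, so h^527 ≡ 403·175·150·614·717 ≡ 580 (mod 893)

580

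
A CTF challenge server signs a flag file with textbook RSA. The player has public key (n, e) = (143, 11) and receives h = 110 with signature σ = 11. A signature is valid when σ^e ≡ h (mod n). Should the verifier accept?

σ^2 ≡ 11^2 = 121
σ^4 ≡ 121^2 = 14641 ≡ 55
σ^8 ≡ 55^2 = 3025 ≡ 22
11 = 8 + 2 + 1, so σ^11 ≡ 22·121·11 ≡ 110 (mod 143)
σ^11 mod 143 = 110 matches h.

accept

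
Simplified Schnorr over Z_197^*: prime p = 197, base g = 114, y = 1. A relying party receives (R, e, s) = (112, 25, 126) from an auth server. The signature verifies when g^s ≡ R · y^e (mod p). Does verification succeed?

g^s mod p:
114^2 = 12996 ≡ 191
114^4 ≡ 191^2 = 36481 ≡ 36
114^8 ≡ 36^2 = 1296 ≡ 114
114^16 ≡ 114^2 = 12996 ≡ 191
114^32 ≡ 191^2 = 36481 ≡ 36
114^64 ≡ 36^2 = 1296 ≡ 114
126 = 64 + 32 + 16 + 8 + 4 + 2, so 114^126 ≡ 114·36·191·114·36·191 ≡ 1 (mod 197)
R · y^e mod p:
1^2 = 1
1^4 ≡ 1^2 = 1
1^8 ≡ 1^2 = 1
1^16 ≡ 1^2 = 1
25 = 16 + 8 + 1, so 1^25 ≡ 1·1·1 ≡ 1 (mod 197)
112·1 = 112 ≡ 112 (mod 197)
1 ≠ 112; the check fails.

fails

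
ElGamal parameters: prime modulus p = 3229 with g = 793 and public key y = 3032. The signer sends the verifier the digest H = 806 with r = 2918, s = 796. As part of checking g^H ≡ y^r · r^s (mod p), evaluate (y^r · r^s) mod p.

Squares mod 3229: 3032^1≡3032, 3032^2≡61, 3032^4≡492, 3032^8≡3118, 3032^16≡2634, 3032^32≡2064, 3032^64≡1045, 3032^128≡623, 3032^256≡649, 3032^512≡1431, 3032^1024≡575, 3032^2048≡1267
2918 = 2048 + 512 + 256 + 64 + 32 + 4 + 2, so 3032^2918 ≡ 1267·1431·649·1045·2064·492·61 ≡ 615 (mod 3229)
Squares mod 3229: 2918^1≡2918, 2918^2≡3080, 2918^4≡2827, 2918^8≡154, 2918^16≡1113, 2918^32≡2062, 2918^64≡2480, 2918^128≡2384, 2918^256≡416, 2918^512≡1919
796 = 512 + 256 + 16 + 8 + 4, so 2918^796 ≡ 1919·416·1113·154·2827 ≡ 633 (mod 3229)
y^r · r^s ≡ 615·633 = 389295 ≡ 1815 (mod 3229)

1815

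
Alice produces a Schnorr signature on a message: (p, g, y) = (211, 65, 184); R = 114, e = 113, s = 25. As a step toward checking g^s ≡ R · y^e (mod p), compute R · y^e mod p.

58

184^2 = 33856 ≡ 96
184^4 ≡ 96^2 = 9216 ≡ 143
184^8 ≡ 143^2 = 20449 ≡ 193
184^16 ≡ 193^2 = 37249 ≡ 113
184^32 ≡ 113^2 = 12769 ≡ 109
184^64 ≡ 109^2 = 11881 ≡ 65
113 = 64 + 32 + 16 + 1, so 184^113 ≡ 65·109·113·184 ≡ 193 (mod 211)
R · y^e ≡ 114·193 = 22002 ≡ 58 (mod 211)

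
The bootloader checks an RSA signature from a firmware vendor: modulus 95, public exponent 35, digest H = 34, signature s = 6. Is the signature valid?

invalid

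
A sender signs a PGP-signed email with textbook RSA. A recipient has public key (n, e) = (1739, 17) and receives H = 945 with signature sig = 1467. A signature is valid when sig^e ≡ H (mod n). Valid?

yes

sig^2 ≡ 1467^2 = 2152089 ≡ 946
sig^4 ≡ 946^2 = 894916 ≡ 1070
sig^8 ≡ 1070^2 = 1144900 ≡ 638
sig^16 ≡ 638^2 = 407044 ≡ 118
17 = 16 + 1, so sig^17 ≡ 118·1467 ≡ 945 (mod 1739)
945 = H, so the signature checks out.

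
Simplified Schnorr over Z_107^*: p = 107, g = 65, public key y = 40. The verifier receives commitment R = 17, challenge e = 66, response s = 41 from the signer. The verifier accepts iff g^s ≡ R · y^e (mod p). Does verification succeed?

fails

g^s mod p:
Squares mod 107: 65^1≡65, 65^2≡52, 65^4≡29, 65^8≡92, 65^16≡11, 65^32≡14
41 = 32 + 8 + 1, so 65^41 ≡ 14·92·65 ≡ 46 (mod 107)
R · y^e mod p:
Squares mod 107: 40^1≡40, 40^2≡102, 40^4≡25, 40^8≡90, 40^16≡75, 40^32≡61, 40^64≡83
66 = 64 + 2, so 40^66 ≡ 83·102 ≡ 13 (mod 107)
17·13 = 221 ≡ 7 (mod 107)
46 ≠ 7; the check fails.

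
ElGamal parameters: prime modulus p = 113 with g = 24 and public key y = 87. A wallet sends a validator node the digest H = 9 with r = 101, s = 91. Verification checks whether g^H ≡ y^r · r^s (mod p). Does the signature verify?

verifies

Left side g^H mod p:
24^9 mod 113 = 67
Right side y^r · r^s mod p:
87^101 mod 113 = 102
101^91 mod 113 = 35
102·35 = 3570 ≡ 67 (mod 113)
67 ≡ 67 (mod 113), so the signature is genuine.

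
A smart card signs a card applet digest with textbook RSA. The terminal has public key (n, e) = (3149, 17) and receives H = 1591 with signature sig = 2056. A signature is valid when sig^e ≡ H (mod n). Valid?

Squares mod 3149: sig^1≡2056, sig^2≡1178, sig^4≡2124, sig^8≡2008, sig^16≡1344
17 = 16 + 1, so sig^17 ≡ 1344·2056 ≡ 1591 (mod 3149)
Since 1591 equals the digest 1591, verification succeeds.

yes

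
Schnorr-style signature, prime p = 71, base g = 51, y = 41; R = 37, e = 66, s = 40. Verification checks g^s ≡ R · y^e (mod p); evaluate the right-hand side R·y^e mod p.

41^2 = 1681 ≡ 48
41^4 ≡ 48^2 = 2304 ≡ 32
41^8 ≡ 32^2 = 1024 ≡ 30
41^16 ≡ 30^2 = 900 ≡ 48
41^32 ≡ 48^2 = 2304 ≡ 32
41^64 ≡ 32^2 = 1024 ≡ 30
66 = 64 + 2, so 41^66 ≡ 30·48 ≡ 20 (mod 71)
R · y^e ≡ 37·20 = 740 ≡ 30 (mod 71)

30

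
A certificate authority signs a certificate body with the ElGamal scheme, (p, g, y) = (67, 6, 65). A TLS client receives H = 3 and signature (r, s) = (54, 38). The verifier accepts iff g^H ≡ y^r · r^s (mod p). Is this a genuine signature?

forged

Left side g^H mod p:
6^2 = 36
3 = 2 + 1, so 6^3 ≡ 36·6 ≡ 15 (mod 67)
Right side y^r · r^s mod p:
65^2 = 4225 ≡ 4
65^4 ≡ 4^2 = 16
65^8 ≡ 16^2 = 256 ≡ 55
65^16 ≡ 55^2 = 3025 ≡ 10
65^32 ≡ 10^2 = 100 ≡ 33
54 = 32 + 16 + 4 + 2, so 65^54 ≡ 33·10·16·4 ≡ 15 (mod 67)
54^2 = 2916 ≡ 35
54^4 ≡ 35^2 = 1225 ≡ 19
54^8 ≡ 19^2 = 361 ≡ 26
54^16 ≡ 26^2 = 676 ≡ 6
54^32 ≡ 6^2 = 36
38 = 32 + 4 + 2, so 54^38 ≡ 36·19·35 ≡ 21 (mod 67)
15·21 = 315 ≡ 47 (mod 67)
15 ≠ 47, so verification fails.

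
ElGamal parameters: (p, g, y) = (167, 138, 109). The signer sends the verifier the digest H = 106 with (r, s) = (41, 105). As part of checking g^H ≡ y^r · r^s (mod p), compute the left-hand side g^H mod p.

138^2 = 19044 ≡ 6
138^4 ≡ 6^2 = 36
138^8 ≡ 36^2 = 1296 ≡ 127
138^16 ≡ 127^2 = 16129 ≡ 97
138^32 ≡ 97^2 = 9409 ≡ 57
138^64 ≡ 57^2 = 3249 ≡ 76
106 = 64 + 32 + 8 + 2, so 138^106 ≡ 76·57·127·6 ≡ 62 (mod 167)

62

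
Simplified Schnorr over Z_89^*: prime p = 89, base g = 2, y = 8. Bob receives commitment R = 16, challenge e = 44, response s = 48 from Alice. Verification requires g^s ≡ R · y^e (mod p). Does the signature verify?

verifies

g^s mod p:
Squares mod 89: 2^1≡2, 2^2≡4, 2^4≡16, 2^8≡78, 2^16≡32, 2^32≡45
48 = 32 + 16, so 2^48 ≡ 45·32 ≡ 16 (mod 89)
R · y^e mod p:
Squares mod 89: 8^1≡8, 8^2≡64, 8^4≡2, 8^8≡4, 8^16≡16, 8^32≡78
44 = 32 + 8 + 4, so 8^44 ≡ 78·4·2 ≡ 1 (mod 89)
16·1 = 16 ≡ 16 (mod 89)
16 ≡ 16 (mod 89); signature holds.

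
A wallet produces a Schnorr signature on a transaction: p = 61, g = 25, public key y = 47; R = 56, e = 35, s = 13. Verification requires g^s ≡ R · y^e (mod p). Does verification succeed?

passes

g^s mod p:
Squares mod 61: 25^1≡25, 25^2≡15, 25^4≡42, 25^8≡56
13 = 8 + 4 + 1, so 25^13 ≡ 56·42·25 ≡ 57 (mod 61)
R · y^e mod p:
Squares mod 61: 47^1≡47, 47^2≡13, 47^4≡47, 47^8≡13, 47^16≡47, 47^32≡13
35 = 32 + 2 + 1, so 47^35 ≡ 13·13·47 ≡ 13 (mod 61)
56·13 = 728 ≡ 57 (mod 61)
57 ≡ 57 (mod 61); signature holds.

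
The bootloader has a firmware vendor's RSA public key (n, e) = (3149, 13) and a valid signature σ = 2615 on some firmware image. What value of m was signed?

2966

σ^2 ≡ 2615^2 = 6838225 ≡ 1746
σ^4 ≡ 1746^2 = 3048516 ≡ 284
σ^8 ≡ 284^2 = 80656 ≡ 1931
13 = 8 + 4 + 1, so σ^13 ≡ 1931·284·2615 ≡ 2966 (mod 3149)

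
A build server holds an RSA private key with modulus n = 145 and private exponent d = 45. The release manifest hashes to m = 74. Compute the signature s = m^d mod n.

m^2 ≡ 74^2 = 5476 ≡ 111
m^4 ≡ 111^2 = 12321 ≡ 141
m^8 ≡ 141^2 = 19881 ≡ 16
m^16 ≡ 16^2 = 256 ≡ 111
m^32 ≡ 111^2 = 12321 ≡ 141
45 = 32 + 8 + 4 + 1, so m^45 ≡ 141·16·141·74 ≡ 94 (mod 145)

94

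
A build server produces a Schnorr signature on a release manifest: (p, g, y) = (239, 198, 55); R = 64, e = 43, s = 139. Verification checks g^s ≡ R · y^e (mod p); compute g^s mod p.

147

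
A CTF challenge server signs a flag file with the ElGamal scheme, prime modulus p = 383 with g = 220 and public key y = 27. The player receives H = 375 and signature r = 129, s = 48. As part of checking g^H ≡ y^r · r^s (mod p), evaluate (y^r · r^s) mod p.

213

Squares mod 383: 27^1≡27, 27^2≡346, 27^4≡220, 27^8≡142, 27^16≡248, 27^32≡224, 27^64≡3, 27^128≡9
129 = 128 + 1, so 27^129 ≡ 9·27 ≡ 243 (mod 383)
Squares mod 383: 129^1≡129, 129^2≡172, 129^4≡93, 129^8≡223, 129^16≡322, 129^32≡274
48 = 32 + 16, so 129^48 ≡ 274·322 ≡ 138 (mod 383)
y^r · r^s ≡ 243·138 = 33534 ≡ 213 (mod 383)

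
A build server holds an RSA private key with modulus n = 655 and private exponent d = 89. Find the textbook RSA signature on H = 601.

H^2 ≡ 601^2 = 361201 ≡ 296
H^4 ≡ 296^2 = 87616 ≡ 501
H^8 ≡ 501^2 = 251001 ≡ 136
H^16 ≡ 136^2 = 18496 ≡ 156
H^32 ≡ 156^2 = 24336 ≡ 101
H^64 ≡ 101^2 = 10201 ≡ 376
89 = 64 + 16 + 8 + 1, so H^89 ≡ 376·156·136·601 ≡ 256 (mod 655)

256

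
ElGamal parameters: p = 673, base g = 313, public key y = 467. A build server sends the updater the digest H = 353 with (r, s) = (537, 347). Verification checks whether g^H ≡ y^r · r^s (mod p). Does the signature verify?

verifies

Left side g^H mod p:
313^353 mod 673 = 199
Right side y^r · r^s mod p:
467^537 mod 673 = 27
537^347 mod 673 = 132
27·132 = 3564 ≡ 199 (mod 673)
199 ≡ 199 (mod 673), so the signature is genuine.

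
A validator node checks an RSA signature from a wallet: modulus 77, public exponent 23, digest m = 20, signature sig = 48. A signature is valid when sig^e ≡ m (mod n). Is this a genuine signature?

genuine

sig^2 ≡ 48^2 = 2304 ≡ 71
sig^4 ≡ 71^2 = 5041 ≡ 36
sig^8 ≡ 36^2 = 1296 ≡ 64
sig^16 ≡ 64^2 = 4096 ≡ 15
23 = 16 + 4 + 2 + 1, so sig^23 ≡ 15·36·71·48 ≡ 20 (mod 77)
Since 20 equals the digest 20, verification succeeds.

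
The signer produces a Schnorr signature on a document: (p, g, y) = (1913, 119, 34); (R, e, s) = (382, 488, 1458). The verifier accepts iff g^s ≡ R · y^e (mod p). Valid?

no

g^s mod p:
119^2 = 14161 ≡ 770
119^4 ≡ 770^2 = 592900 ≡ 1783
119^8 ≡ 1783^2 = 3179089 ≡ 1596
119^16 ≡ 1596^2 = 2547216 ≡ 1013
119^32 ≡ 1013^2 = 1026169 ≡ 801
119^64 ≡ 801^2 = 641601 ≡ 746
119^128 ≡ 746^2 = 556516 ≡ 1746
119^256 ≡ 1746^2 = 3048516 ≡ 1107
119^512 ≡ 1107^2 = 1225449 ≡ 1129
119^1024 ≡ 1129^2 = 1274641 ≡ 583
1458 = 1024 + 256 + 128 + 32 + 16 + 2, so 119^1458 ≡ 583·1107·1746·801·1013·770 ≡ 1650 (mod 1913)
R · y^e mod p:
34^2 = 1156
34^4 ≡ 1156^2 = 1336336 ≡ 1062
34^8 ≡ 1062^2 = 1127844 ≡ 1087
34^16 ≡ 1087^2 = 1181569 ≡ 1248
34^32 ≡ 1248^2 = 1557504 ≡ 322
34^64 ≡ 322^2 = 103684 ≡ 382
34^128 ≡ 382^2 = 145924 ≡ 536
34^256 ≡ 536^2 = 287296 ≡ 346
488 = 256 + 128 + 64 + 32 + 8, so 34^488 ≡ 346·536·382·322·1087 ≡ 1644 (mod 1913)
382·1644 = 628008 ≡ 544 (mod 1913)
1650 ≠ 544; the check fails.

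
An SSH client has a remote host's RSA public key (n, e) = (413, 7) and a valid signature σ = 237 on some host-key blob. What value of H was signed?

237

σ^2 ≡ 237^2 = 56169 ≡ 1
σ^4 ≡ 1^2 = 1
7 = 4 + 2 + 1, so σ^7 ≡ 1·1·237 ≡ 237 (mod 413)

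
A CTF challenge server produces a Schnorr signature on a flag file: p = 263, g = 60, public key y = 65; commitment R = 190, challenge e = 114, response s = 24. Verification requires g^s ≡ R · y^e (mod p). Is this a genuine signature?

g^s mod p:
60^2 = 3600 ≡ 181
60^4 ≡ 181^2 = 32761 ≡ 149
60^8 ≡ 149^2 = 22201 ≡ 109
60^16 ≡ 109^2 = 11881 ≡ 46
24 = 16 + 8, so 60^24 ≡ 46·109 ≡ 17 (mod 263)
R · y^e mod p:
65^2 = 4225 ≡ 17
65^4 ≡ 17^2 = 289 ≡ 26
65^8 ≡ 26^2 = 676 ≡ 150
65^16 ≡ 150^2 = 22500 ≡ 145
65^32 ≡ 145^2 = 21025 ≡ 248
65^64 ≡ 248^2 = 61504 ≡ 225
114 = 64 + 32 + 16 + 2, so 65^114 ≡ 225·248·145·17 ≡ 104 (mod 263)
190·104 = 19760 ≡ 35 (mod 263)
17 ≠ 35; the check fails.

forged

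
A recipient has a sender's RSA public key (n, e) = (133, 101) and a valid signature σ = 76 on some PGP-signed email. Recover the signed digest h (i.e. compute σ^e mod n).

76

σ^2 ≡ 76^2 = 5776 ≡ 57
σ^4 ≡ 57^2 = 3249 ≡ 57
σ^8 ≡ 57^2 = 3249 ≡ 57
σ^16 ≡ 57^2 = 3249 ≡ 57
σ^32 ≡ 57^2 = 3249 ≡ 57
σ^64 ≡ 57^2 = 3249 ≡ 57
101 = 64 + 32 + 4 + 1, so σ^101 ≡ 57·57·57·76 ≡ 76 (mod 133)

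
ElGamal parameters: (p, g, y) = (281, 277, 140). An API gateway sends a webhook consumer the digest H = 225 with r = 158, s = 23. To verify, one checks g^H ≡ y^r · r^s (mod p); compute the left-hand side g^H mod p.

202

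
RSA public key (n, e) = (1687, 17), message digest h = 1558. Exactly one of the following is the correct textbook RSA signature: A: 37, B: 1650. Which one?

A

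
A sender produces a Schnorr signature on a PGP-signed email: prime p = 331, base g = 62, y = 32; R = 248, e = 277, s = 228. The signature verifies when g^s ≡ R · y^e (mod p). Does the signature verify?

g^s mod p:
62^2 = 3844 ≡ 203
62^4 ≡ 203^2 = 41209 ≡ 165
62^8 ≡ 165^2 = 27225 ≡ 83
62^16 ≡ 83^2 = 6889 ≡ 269
62^32 ≡ 269^2 = 72361 ≡ 203
62^64 ≡ 203^2 = 41209 ≡ 165
62^128 ≡ 165^2 = 27225 ≡ 83
228 = 128 + 64 + 32 + 4, so 62^228 ≡ 83·165·203·165 ≡ 323 (mod 331)
R · y^e mod p:
32^2 = 1024 ≡ 31
32^4 ≡ 31^2 = 961 ≡ 299
32^8 ≡ 299^2 = 89401 ≡ 31
32^16 ≡ 31^2 = 961 ≡ 299
32^32 ≡ 299^2 = 89401 ≡ 31
32^64 ≡ 31^2 = 961 ≡ 299
32^128 ≡ 299^2 = 89401 ≡ 31
32^256 ≡ 31^2 = 961 ≡ 299
277 = 256 + 16 + 4 + 1, so 32^277 ≡ 299·299·299·32 ≡ 32 (mod 331)
248·32 = 7936 ≡ 323 (mod 331)
323 ≡ 323 (mod 331); signature holds.

verifies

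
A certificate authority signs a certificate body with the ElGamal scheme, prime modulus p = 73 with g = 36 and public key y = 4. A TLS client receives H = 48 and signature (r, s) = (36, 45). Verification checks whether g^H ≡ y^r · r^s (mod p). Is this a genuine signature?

Left side g^H mod p:
36^2 = 1296 ≡ 55
36^4 ≡ 55^2 = 3025 ≡ 32
36^8 ≡ 32^2 = 1024 ≡ 2
36^16 ≡ 2^2 = 4
36^32 ≡ 4^2 = 16
48 = 32 + 16, so 36^48 ≡ 16·4 ≡ 64 (mod 73)
Right side y^r · r^s mod p:
4^2 = 16
4^4 ≡ 16^2 = 256 ≡ 37
4^8 ≡ 37^2 = 1369 ≡ 55
4^16 ≡ 55^2 = 3025 ≡ 32
4^32 ≡ 32^2 = 1024 ≡ 2
36 = 32 + 4, so 4^36 ≡ 2·37 ≡ 1 (mod 73)
36^2 = 1296 ≡ 55
36^4 ≡ 55^2 = 3025 ≡ 32
36^8 ≡ 32^2 = 1024 ≡ 2
36^16 ≡ 2^2 = 4
36^32 ≡ 4^2 = 16
45 = 32 + 8 + 4 + 1, so 36^45 ≡ 16·2·32·36 ≡ 72 (mod 73)
1·72 = 72 ≡ 72 (mod 73)
64 ≠ 72, so verification fails.

forged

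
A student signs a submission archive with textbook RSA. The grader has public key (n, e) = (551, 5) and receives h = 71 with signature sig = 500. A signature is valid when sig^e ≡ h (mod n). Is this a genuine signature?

forged

sig^2 ≡ 500^2 = 250000 ≡ 397
sig^4 ≡ 397^2 = 157609 ≡ 23
5 = 4 + 1, so sig^5 ≡ 23·500 ≡ 480 (mod 551)
sig^5 mod 551 = 480, but h = 71.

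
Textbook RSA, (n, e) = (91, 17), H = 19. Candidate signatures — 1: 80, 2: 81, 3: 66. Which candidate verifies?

1

Candidate 1: Squares mod 91: 80^1≡80, 80^2≡30, 80^4≡81, 80^8≡9, 80^16≡81; 17 = 16 + 1, so 80^17 ≡ 81·80 ≡ 19 (mod 91)
  → matches H = 19
Candidate 2: Squares mod 91: 81^1≡81, 81^2≡9, 81^4≡81, 81^8≡9, 81^16≡81; 17 = 16 + 1, so 81^17 ≡ 81·81 ≡ 9 (mod 91)
Candidate 3: Squares mod 91: 66^1≡66, 66^2≡79, 66^4≡53, 66^8≡79, 66^16≡53; 17 = 16 + 1, so 66^17 ≡ 53·66 ≡ 40 (mod 91)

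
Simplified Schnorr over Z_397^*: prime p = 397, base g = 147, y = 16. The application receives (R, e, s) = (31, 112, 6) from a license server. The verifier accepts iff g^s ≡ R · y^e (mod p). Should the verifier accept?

g^s mod p:
147^2 = 21609 ≡ 171
147^4 ≡ 171^2 = 29241 ≡ 260
6 = 4 + 2, so 147^6 ≡ 260·171 ≡ 393 (mod 397)
R · y^e mod p:
16^2 = 256
16^4 ≡ 256^2 = 65536 ≡ 31
16^8 ≡ 31^2 = 961 ≡ 167
16^16 ≡ 167^2 = 27889 ≡ 99
16^32 ≡ 99^2 = 9801 ≡ 273
16^64 ≡ 273^2 = 74529 ≡ 290
112 = 64 + 32 + 16, so 16^112 ≡ 290·273·99 ≡ 256 (mod 397)
31·256 = 7936 ≡ 393 (mod 397)
393 ≡ 393 (mod 397); signature holds.

accept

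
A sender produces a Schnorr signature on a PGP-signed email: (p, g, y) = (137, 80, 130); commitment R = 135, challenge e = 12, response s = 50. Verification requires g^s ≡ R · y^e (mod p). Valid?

g^s mod p:
80^2 = 6400 ≡ 98
80^4 ≡ 98^2 = 9604 ≡ 14
80^8 ≡ 14^2 = 196 ≡ 59
80^16 ≡ 59^2 = 3481 ≡ 56
80^32 ≡ 56^2 = 3136 ≡ 122
50 = 32 + 16 + 2, so 80^50 ≡ 122·56·98 ≡ 17 (mod 137)
R · y^e mod p:
130^2 = 16900 ≡ 49
130^4 ≡ 49^2 = 2401 ≡ 72
130^8 ≡ 72^2 = 5184 ≡ 115
12 = 8 + 4, so 130^12 ≡ 115·72 ≡ 60 (mod 137)
135·60 = 8100 ≡ 17 (mod 137)
17 ≡ 17 (mod 137); signature holds.

yes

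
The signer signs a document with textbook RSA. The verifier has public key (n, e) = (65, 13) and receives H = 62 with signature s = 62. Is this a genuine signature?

genuine

s^2 ≡ 62^2 = 3844 ≡ 9
s^4 ≡ 9^2 = 81 ≡ 16
s^8 ≡ 16^2 = 256 ≡ 61
13 = 8 + 4 + 1, so s^13 ≡ 61·16·62 ≡ 62 (mod 65)
62 = H, so the signature checks out.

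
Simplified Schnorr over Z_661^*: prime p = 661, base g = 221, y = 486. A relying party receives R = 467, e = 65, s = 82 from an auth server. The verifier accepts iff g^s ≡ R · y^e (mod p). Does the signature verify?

verifies

g^s mod p:
221^2 = 48841 ≡ 588
221^4 ≡ 588^2 = 345744 ≡ 41
221^8 ≡ 41^2 = 1681 ≡ 359
221^16 ≡ 359^2 = 128881 ≡ 647
221^32 ≡ 647^2 = 418609 ≡ 196
221^64 ≡ 196^2 = 38416 ≡ 78
82 = 64 + 16 + 2, so 221^82 ≡ 78·647·588 ≡ 396 (mod 661)
R · y^e mod p:
486^2 = 236196 ≡ 219
486^4 ≡ 219^2 = 47961 ≡ 369
486^8 ≡ 369^2 = 136161 ≡ 656
486^16 ≡ 656^2 = 430336 ≡ 25
486^32 ≡ 25^2 = 625
486^64 ≡ 625^2 = 390625 ≡ 635
65 = 64 + 1, so 486^65 ≡ 635·486 ≡ 584 (mod 661)
467·584 = 272728 ≡ 396 (mod 661)
396 ≡ 396 (mod 661); signature holds.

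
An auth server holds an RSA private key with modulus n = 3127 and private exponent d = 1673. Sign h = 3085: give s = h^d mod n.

852

Squares mod 3127: h^1≡3085, h^2≡1764, h^4≡331, h^8≡116, h^16≡948, h^32≡1255, h^64≡2144, h^128≡46, h^256≡2116, h^512≡2719, h^1024≡733
1673 = 1024 + 512 + 128 + 8 + 1, so h^1673 ≡ 733·2719·46·116·3085 ≡ 852 (mod 3127)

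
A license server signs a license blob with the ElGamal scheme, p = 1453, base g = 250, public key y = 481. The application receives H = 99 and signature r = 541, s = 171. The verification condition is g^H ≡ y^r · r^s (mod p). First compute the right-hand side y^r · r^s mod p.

Squares mod 1453: 481^1≡481, 481^2≡334, 481^4≡1128, 481^8≡1009, 481^16≡981, 481^32≡475, 481^64≡410, 481^128≡1005, 481^256≡190, 481^512≡1228
541 = 512 + 16 + 8 + 4 + 1, so 481^541 ≡ 1228·981·1009·1128·481 ≡ 1251 (mod 1453)
Squares mod 1453: 541^1≡541, 541^2≡628, 541^4≡621, 541^8≡596, 541^16≡684, 541^32≡1443, 541^64≡100, 541^128≡1282
171 = 128 + 32 + 8 + 2 + 1, so 541^171 ≡ 1282·1443·596·628·541 ≡ 1293 (mod 1453)
y^r · r^s ≡ 1251·1293 = 1617543 ≡ 354 (mod 1453)

354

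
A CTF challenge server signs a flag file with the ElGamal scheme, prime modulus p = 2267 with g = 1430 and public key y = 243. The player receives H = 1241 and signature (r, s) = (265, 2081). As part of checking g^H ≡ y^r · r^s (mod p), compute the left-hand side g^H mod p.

Squares mod 2267: 1430^1≡1430, 1430^2≡66, 1430^4≡2089, 1430^8≡2213, 1430^16≡649, 1430^32≡1806, 1430^64≡1690, 1430^128≡1947, 1430^256≡385, 1430^512≡870, 1430^1024≡1989
1241 = 1024 + 128 + 64 + 16 + 8 + 1, so 1430^1241 ≡ 1989·1947·1690·649·2213·1430 ≡ 2025 (mod 2267)

2025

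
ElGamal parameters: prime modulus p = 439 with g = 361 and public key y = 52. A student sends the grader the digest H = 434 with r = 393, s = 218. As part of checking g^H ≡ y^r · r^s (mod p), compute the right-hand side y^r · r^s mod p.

160

52^2 = 2704 ≡ 70
52^4 ≡ 70^2 = 4900 ≡ 71
52^8 ≡ 71^2 = 5041 ≡ 212
52^16 ≡ 212^2 = 44944 ≡ 166
52^32 ≡ 166^2 = 27556 ≡ 338
52^64 ≡ 338^2 = 114244 ≡ 104
52^128 ≡ 104^2 = 10816 ≡ 280
52^256 ≡ 280^2 = 78400 ≡ 258
393 = 256 + 128 + 8 + 1, so 52^393 ≡ 258·280·212·52 ≡ 103 (mod 439)
393^2 = 154449 ≡ 360
393^4 ≡ 360^2 = 129600 ≡ 95
393^8 ≡ 95^2 = 9025 ≡ 245
393^16 ≡ 245^2 = 60025 ≡ 321
393^32 ≡ 321^2 = 103041 ≡ 315
393^64 ≡ 315^2 = 99225 ≡ 11
393^128 ≡ 11^2 = 121
218 = 128 + 64 + 16 + 8 + 2, so 393^218 ≡ 121·11·321·245·360 ≡ 334 (mod 439)
y^r · r^s ≡ 103·334 = 34402 ≡ 160 (mod 439)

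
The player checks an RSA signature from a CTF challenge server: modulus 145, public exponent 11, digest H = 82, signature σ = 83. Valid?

σ^2 ≡ 83^2 = 6889 ≡ 74
σ^4 ≡ 74^2 = 5476 ≡ 111
σ^8 ≡ 111^2 = 12321 ≡ 141
11 = 8 + 2 + 1, so σ^11 ≡ 141·74·83 ≡ 82 (mod 145)
Since 82 equals the digest 82, verification succeeds.

yes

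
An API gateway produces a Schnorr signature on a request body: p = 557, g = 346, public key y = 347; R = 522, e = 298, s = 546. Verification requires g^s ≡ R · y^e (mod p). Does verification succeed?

fails

g^s mod p:
Squares mod 557: 346^1≡346, 346^2≡518, 346^4≡407, 346^8≡220, 346^16≡498, 346^32≡139, 346^64≡383, 346^128≡198, 346^256≡214, 346^512≡122
546 = 512 + 32 + 2, so 346^546 ≡ 122·139·518 ≡ 354 (mod 557)
R · y^e mod p:
Squares mod 557: 347^1≡347, 347^2≡97, 347^4≡497, 347^8≡258, 347^16≡281, 347^32≡424, 347^64≡422, 347^128≡401, 347^256≡385
298 = 256 + 32 + 8 + 2, so 347^298 ≡ 385·424·258·97 ≡ 150 (mod 557)
522·150 = 78300 ≡ 320 (mod 557)
354 ≠ 320; the check fails.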